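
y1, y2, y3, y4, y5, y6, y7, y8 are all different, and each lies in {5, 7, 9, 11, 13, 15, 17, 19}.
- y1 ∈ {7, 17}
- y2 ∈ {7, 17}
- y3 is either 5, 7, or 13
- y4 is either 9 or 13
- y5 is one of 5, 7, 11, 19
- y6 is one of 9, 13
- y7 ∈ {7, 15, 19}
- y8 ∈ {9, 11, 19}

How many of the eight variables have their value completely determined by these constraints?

2

The 8 variables draw from only 8 values {5, 7, 9, 11, 13, 15, 17, 19}, so each is used; only y7 can be 15, hence y7 = 15.
y1 and y2 share exactly the 2 values {7, 17}; by pigeonhole those values go to them, so strike 7, 17 from y3, y5.
y4 and y6 between them cover only {9, 13} — a naked pair. Remove those values from y3, y8.
That leaves y3 = 5. Strike 5 from y5.
Determined: y3=5, y7=15. The other variables each still have more than one consistent value. That makes 2.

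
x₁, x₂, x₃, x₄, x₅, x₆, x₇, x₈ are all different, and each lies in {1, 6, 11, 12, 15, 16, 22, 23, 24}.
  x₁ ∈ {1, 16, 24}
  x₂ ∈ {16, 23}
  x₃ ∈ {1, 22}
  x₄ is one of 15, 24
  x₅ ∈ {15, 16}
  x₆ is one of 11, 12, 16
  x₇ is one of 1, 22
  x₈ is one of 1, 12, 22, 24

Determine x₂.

23

The 8 variables draw from only 8 values {1, 11, 12, 15, 16, 22, 23, 24}, so each is used; only x₆ can be 11, hence x₆ = 11.
The 7 still-open variables draw from only 7 values {1, 12, 15, 16, 22, 23, 24}, so each is used; only x₈ can be 12, hence x₈ = 12.
The 6 still-open variables draw from only 6 values {1, 15, 16, 22, 23, 24}, so each is used; only x₂ can be 23, hence x₂ = 23.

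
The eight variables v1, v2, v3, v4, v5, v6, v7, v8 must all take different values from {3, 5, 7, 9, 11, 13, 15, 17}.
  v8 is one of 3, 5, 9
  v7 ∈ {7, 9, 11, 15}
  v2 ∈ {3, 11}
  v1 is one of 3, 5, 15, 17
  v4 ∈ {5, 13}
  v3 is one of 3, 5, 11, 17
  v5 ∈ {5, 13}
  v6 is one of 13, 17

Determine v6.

The 8 variables together cover exactly {3, 5, 7, 9, 11, 13, 15, 17} — 8 values for 8 variables — and 7 appears only in v7's list, so v7 = 7.
Among the 7 still-open variables, 9 fits only v8 (and all 7 values in {3, 5, 9, 11, 13, 15, 17} must be used), so v8 = 9.
Among the 6 still-open variables, 15 fits only v1 (and all 6 values in {3, 5, 11, 13, 15, 17} must be used), so v1 = 15.
v4 and v5 between them cover only {5, 13} — a naked pair. Remove those values from v3, v6.
So v6 = 17.

17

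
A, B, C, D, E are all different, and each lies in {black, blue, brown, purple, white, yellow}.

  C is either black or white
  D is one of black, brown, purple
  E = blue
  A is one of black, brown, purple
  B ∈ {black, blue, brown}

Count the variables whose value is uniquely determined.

E must be blue (only option left). Eliminate blue elsewhere: B.
Among the 4 still-open variables, white fits only C (and all 4 values in {black, brown, purple, white} must be used), so C = white.
Determined: C=white, E=blue. The other variables each still have more than one consistent value. That makes 2.

2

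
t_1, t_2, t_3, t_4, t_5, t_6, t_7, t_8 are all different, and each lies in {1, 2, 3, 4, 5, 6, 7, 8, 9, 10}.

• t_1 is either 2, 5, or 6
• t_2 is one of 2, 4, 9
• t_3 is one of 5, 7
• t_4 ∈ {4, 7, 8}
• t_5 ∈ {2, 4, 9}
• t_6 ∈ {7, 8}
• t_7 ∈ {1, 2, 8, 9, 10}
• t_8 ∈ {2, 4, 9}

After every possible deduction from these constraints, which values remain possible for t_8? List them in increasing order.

t_2, t_5, t_8 between them cover only {2, 4, 9} — a naked triple. Remove those values from t_1, t_4, t_7.
t_4 and t_6 share exactly the 2 values {7, 8}; by pigeonhole those values go to them, so strike 7, 8 from t_3, t_7.
t_3 has just one choice, so t_3 = 5. Strike 5 from t_1.
t_1 has just one choice, so t_1 = 6.
No further eliminations apply; t_8 can still be any of 2, 4, 9.

2, 4, 9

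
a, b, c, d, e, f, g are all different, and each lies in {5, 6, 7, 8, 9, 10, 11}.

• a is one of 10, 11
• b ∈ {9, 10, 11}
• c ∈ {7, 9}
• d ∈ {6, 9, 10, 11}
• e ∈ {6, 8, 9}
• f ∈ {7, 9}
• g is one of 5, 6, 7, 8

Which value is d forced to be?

Among the 7 variables, 5 fits only g (and all 7 values in {5, 6, 7, 8, 9, 10, 11} must be used), so g = 5.
The 6 still-open variables draw from only 6 values {6, 7, 8, 9, 10, 11}, so each is used; only e can be 8, hence e = 8.
Among the 5 still-open variables, 6 fits only d (and all 5 values in {6, 7, 9, 10, 11} must be used), so d = 6.

6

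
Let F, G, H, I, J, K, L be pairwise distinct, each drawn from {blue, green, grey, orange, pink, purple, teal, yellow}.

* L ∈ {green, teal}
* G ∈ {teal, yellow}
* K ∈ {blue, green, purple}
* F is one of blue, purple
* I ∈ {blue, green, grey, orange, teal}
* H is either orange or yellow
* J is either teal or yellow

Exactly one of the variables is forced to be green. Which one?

L

Among the 7 variables, grey fits only I (and all 7 values in {blue, green, grey, orange, purple, teal, yellow} must be used), so I = grey.
Among the 6 still-open variables, orange fits only H (and all 6 values in {blue, green, orange, purple, teal, yellow} must be used), so H = orange.
G and J between them cover only {teal, yellow} — a naked pair. Remove those values from L.
So green goes to L.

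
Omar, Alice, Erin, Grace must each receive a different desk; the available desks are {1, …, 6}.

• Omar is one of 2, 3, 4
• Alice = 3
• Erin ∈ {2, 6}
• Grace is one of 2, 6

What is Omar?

4

Alice has just one choice, so Alice = 3. Eliminate 3 elsewhere: Omar.
The 3 still-open variables together cover exactly {2, 4, 6} — 3 values for 3 variables — and 4 appears only in Omar's list, so Omar = 4.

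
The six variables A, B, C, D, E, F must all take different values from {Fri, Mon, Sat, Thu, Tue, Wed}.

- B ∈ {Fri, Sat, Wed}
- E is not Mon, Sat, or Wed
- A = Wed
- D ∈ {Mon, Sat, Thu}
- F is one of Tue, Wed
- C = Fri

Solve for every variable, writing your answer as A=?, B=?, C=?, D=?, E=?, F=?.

A=Wed, B=Sat, C=Fri, D=Mon, E=Thu, F=Tue

A must be Wed (only option left). Remove Wed from B, F.
C's domain is down to {Fri}, so C = Fri. Eliminate Fri elsewhere: B, E.
F must be Tue (only option left). Eliminate Tue elsewhere: E.
B must be Sat (only option left). Remove Sat from D.
That leaves E = Thu. So D can't be Thu.
That leaves D = Mon.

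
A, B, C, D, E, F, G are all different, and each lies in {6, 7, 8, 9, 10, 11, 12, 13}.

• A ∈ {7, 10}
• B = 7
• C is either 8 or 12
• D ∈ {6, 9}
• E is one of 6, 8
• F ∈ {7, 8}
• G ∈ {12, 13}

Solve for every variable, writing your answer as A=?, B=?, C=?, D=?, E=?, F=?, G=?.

A=10, B=7, C=12, D=9, E=6, F=8, G=13

B's domain is down to {7}, so B = 7. Strike 7 from A, F.
F must be 8 (only option left). Eliminate 8 elsewhere: C, E.
A must be 10 (only option left).
C must be 12 (only option left). Strike 12 from G.
E's domain is down to {6}, so E = 6. So D can't be 6.
G's domain is down to {13}, so G = 13.
That leaves D = 9.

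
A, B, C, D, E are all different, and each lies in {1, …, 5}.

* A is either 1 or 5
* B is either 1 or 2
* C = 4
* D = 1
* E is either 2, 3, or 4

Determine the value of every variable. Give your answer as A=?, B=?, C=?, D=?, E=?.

A=5, B=2, C=4, D=1, E=3

C's domain is down to {4}, so C = 4. Eliminate 4 elsewhere: E.
That leaves D = 1. Remove 1 from A, B.
A's domain is down to {5}, so A = 5.
B's domain is down to {2}, so B = 2. Strike 2 from E.
E must be 3 (only option left).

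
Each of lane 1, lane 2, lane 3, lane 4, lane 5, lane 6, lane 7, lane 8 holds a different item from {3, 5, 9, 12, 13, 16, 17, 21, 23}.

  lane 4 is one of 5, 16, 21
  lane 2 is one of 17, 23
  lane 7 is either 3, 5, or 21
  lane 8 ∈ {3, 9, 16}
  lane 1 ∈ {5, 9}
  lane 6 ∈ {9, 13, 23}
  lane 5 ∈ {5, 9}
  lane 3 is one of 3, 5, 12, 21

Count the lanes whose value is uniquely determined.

lane 1 and lane 5 share exactly the 2 values {5, 9}; by pigeonhole those values go to them, so strike 5, 9 from lane 3, lane 4, lane 6, lane 7, lane 8.
lane 4, lane 7, lane 8 between them cover only {3, 16, 21} — a naked triple. Remove those values from lane 3.
lane 3 must be 12 (only option left).
Determined: lane 3=12. The other lanes each still have more than one consistent value. That makes 1.

1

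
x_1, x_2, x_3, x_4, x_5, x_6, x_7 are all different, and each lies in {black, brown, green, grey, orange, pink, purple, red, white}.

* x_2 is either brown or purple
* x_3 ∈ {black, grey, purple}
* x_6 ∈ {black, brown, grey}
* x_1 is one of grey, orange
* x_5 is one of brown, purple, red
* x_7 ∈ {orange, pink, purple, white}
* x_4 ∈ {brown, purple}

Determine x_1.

The 2 variables x_2 and x_4 are confined to {brown, purple}, which locks those values in; drop them from x_3, x_5, x_6, x_7.
x_5 has just one choice, so x_5 = red.
The 2 variables x_3 and x_6 are confined to {black, grey}, which locks those values in; drop them from x_1.
So x_1 = orange.

orange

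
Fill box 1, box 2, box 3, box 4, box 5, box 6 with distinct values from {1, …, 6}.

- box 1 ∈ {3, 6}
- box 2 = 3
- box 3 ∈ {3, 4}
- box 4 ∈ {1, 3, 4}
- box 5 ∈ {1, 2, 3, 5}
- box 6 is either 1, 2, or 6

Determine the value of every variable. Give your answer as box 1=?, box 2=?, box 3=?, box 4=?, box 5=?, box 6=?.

box 1=6, box 2=3, box 3=4, box 4=1, box 5=5, box 6=2

box 2 must be 3 (only option left). Strike 3 from box 1, box 3, box 4, box 5.
box 3 must be 4 (only option left). Remove 4 from box 4.
box 4 has just one choice, so box 4 = 1. Strike 1 from box 5, box 6.
box 1's domain is down to {6}, so box 1 = 6. So box 6 can't be 6.
box 6 must be 2 (only option left). Remove 2 from box 5.
That leaves box 5 = 5.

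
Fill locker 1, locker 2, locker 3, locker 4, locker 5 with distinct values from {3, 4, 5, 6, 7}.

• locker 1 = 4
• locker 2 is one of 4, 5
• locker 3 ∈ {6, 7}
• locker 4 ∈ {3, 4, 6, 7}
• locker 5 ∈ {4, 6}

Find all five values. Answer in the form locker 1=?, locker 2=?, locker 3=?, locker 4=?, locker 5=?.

locker 1=4, locker 2=5, locker 3=7, locker 4=3, locker 5=6

locker 1's domain is down to {4}, so locker 1 = 4. Strike 4 from locker 2, locker 4, locker 5.
locker 2's domain is down to {5}, so locker 2 = 5.
locker 5 must be 6 (only option left). So locker 3, locker 4 can't be 6.
locker 3 must be 7 (only option left). So locker 4 can't be 7.
locker 4 must be 3 (only option left).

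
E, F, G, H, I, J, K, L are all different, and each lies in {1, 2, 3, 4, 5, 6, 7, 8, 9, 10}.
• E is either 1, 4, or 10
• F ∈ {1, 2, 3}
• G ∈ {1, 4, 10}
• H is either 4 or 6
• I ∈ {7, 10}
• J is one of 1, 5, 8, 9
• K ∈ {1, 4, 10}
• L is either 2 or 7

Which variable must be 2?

E, G, K share exactly the 3 values {1, 4, 10}; by pigeonhole those values go to them, so strike 1, 4, 10 from F, H, I, J.
H's domain is down to {6}, so H = 6.
I's domain is down to {7}, so I = 7. Eliminate 7 elsewhere: L.
So 2 goes to L.

L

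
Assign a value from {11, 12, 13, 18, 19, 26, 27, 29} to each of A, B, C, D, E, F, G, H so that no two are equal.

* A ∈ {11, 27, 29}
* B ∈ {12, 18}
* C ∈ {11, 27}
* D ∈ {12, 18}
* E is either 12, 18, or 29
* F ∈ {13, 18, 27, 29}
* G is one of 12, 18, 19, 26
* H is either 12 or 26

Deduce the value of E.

The 8 variables draw from only 8 values {11, 12, 13, 18, 19, 26, 27, 29}, so each is used; only F can be 13, hence F = 13.
The 7 still-open variables together cover exactly {11, 12, 18, 19, 26, 27, 29} — 7 values for 7 variables — and 19 appears only in G's list, so G = 19.
The 6 still-open variables together cover exactly {11, 12, 18, 26, 27, 29} — 6 values for 6 variables — and 26 appears only in H's list, so H = 26.
B and D share exactly the 2 values {12, 18}; by pigeonhole those values go to them, so strike 12, 18 from E.
So E = 29.

29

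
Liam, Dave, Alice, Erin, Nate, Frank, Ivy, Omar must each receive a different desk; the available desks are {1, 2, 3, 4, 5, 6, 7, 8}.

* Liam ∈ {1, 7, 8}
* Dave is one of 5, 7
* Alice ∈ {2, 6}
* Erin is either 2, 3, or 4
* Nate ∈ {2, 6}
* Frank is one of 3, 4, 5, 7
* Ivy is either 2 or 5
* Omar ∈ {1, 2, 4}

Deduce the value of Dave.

The 8 variables together cover exactly {1, 2, 3, 4, 5, 6, 7, 8} — 8 values for 8 variables — and 8 appears only in Liam's list, so Liam = 8.
The 7 still-open variables together cover exactly {1, 2, 3, 4, 5, 6, 7} — 7 values for 7 variables — and 1 appears only in Omar's list, so Omar = 1.
Alice and Nate between them cover only {2, 6} — a naked pair. Remove those values from Erin, Ivy.
Ivy's domain is down to {5}, so Ivy = 5. Strike 5 from Dave, Frank.
So Dave = 7.

7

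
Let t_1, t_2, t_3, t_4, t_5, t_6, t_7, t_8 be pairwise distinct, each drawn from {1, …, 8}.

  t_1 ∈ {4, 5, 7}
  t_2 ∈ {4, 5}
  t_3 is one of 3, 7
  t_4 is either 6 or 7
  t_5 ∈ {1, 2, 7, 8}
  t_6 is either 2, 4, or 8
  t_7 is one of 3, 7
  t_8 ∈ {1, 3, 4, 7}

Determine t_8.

1

The 8 variables together cover exactly {1, 2, 3, 4, 5, 6, 7, 8} — 8 values for 8 variables — and 6 appears only in t_4's list, so t_4 = 6.
t_3 and t_7 between them cover only {3, 7} — a naked pair. Remove those values from t_1, t_5, t_8.
The 2 variables t_1 and t_2 are confined to {4, 5}, which locks those values in; drop them from t_6, t_8.
So t_8 = 1.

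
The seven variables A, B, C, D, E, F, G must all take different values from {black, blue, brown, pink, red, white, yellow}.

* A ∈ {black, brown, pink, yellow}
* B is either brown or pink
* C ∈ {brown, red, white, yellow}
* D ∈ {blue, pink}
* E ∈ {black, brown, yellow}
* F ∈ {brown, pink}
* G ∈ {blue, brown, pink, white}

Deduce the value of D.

blue

Among the 7 variables, red fits only C (and all 7 values in {black, blue, brown, pink, red, white, yellow} must be used), so C = red.
The 6 still-open variables draw from only 6 values {black, blue, brown, pink, white, yellow}, so each is used; only G can be white, hence G = white.
The 5 still-open variables draw from only 5 values {black, blue, brown, pink, yellow}, so each is used; only D can be blue, hence D = blue.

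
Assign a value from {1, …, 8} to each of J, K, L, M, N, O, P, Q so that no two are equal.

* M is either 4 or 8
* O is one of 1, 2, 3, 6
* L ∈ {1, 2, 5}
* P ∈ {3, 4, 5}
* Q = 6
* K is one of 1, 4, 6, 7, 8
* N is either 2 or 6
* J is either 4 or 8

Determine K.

7

Q's domain is down to {6}, so Q = 6. Remove 6 from K, N, O.
N must be 2 (only option left). Strike 2 from L, O.
Among the 6 still-open variables, 7 fits only K (and all 6 values in {1, 3, 4, 5, 7, 8} must be used), so K = 7.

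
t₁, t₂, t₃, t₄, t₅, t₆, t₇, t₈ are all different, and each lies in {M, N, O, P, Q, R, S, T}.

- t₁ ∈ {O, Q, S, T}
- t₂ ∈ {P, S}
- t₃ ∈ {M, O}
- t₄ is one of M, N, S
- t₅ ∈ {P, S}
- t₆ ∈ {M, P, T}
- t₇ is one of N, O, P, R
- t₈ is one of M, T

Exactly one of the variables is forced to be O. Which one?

t₃

Among the 8 variables, Q fits only t₁ (and all 8 values in {M, N, O, P, Q, R, S, T} must be used), so t₁ = Q.
The 7 still-open variables together cover exactly {M, N, O, P, R, S, T} — 7 values for 7 variables — and R appears only in t₇'s list, so t₇ = R.
Among the 6 still-open variables, N fits only t₄ (and all 6 values in {M, N, O, P, S, T} must be used), so t₄ = N.
Among the 5 still-open variables, O fits only t₃ (and all 5 values in {M, O, P, S, T} must be used), so t₃ = O.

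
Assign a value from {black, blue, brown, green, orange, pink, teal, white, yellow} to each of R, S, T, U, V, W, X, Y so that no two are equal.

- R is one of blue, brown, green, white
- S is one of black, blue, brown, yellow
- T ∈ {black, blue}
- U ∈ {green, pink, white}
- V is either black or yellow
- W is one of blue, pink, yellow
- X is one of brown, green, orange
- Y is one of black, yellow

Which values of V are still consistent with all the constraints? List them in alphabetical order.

black, yellow

The 8 variables together cover exactly {black, blue, brown, green, orange, pink, white, yellow} — 8 values for 8 variables — and orange appears only in X's list, so X = orange.
The 2 variables V and Y are confined to {black, yellow}, which locks those values in; drop them from S, T, W.
T's domain is down to {blue}, so T = blue. Remove blue from R, S, W.
W's domain is down to {pink}, so W = pink. Eliminate pink elsewhere: U.
S has just one choice, so S = brown. Remove brown from R.
No further eliminations apply; V can still be any of black, yellow.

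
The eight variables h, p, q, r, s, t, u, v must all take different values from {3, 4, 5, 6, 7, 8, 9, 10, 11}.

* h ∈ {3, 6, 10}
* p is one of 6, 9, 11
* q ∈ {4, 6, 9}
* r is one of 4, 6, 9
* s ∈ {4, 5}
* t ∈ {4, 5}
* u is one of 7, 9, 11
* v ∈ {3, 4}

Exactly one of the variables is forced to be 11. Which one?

The 8 variables draw from only 8 values {3, 4, 5, 6, 7, 9, 10, 11}, so each is used; only u can be 7, hence u = 7.
The 7 still-open variables together cover exactly {3, 4, 5, 6, 9, 10, 11} — 7 values for 7 variables — and 10 appears only in h's list, so h = 10.
Among the 6 still-open variables, 3 fits only v (and all 6 values in {3, 4, 5, 6, 9, 11} must be used), so v = 3.
Among the 5 still-open variables, 11 fits only p (and all 5 values in {4, 5, 6, 9, 11} must be used), so p = 11.

p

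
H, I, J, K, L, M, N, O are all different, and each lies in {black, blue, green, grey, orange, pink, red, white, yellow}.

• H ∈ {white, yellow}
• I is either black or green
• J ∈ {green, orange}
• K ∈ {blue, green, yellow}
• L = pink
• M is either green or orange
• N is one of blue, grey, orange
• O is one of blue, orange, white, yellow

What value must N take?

grey

L must be pink (only option left).
The 7 still-open variables draw from only 7 values {black, blue, green, grey, orange, white, yellow}, so each is used; only I can be black, hence I = black.
The 6 still-open variables together cover exactly {blue, green, grey, orange, white, yellow} — 6 values for 6 variables — and grey appears only in N's list, so N = grey.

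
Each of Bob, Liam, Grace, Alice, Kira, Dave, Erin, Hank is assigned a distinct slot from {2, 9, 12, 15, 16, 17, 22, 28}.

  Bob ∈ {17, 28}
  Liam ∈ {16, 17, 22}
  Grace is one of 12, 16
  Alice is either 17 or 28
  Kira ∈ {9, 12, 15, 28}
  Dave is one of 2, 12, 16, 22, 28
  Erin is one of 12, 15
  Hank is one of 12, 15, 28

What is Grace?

The 8 variables draw from only 8 values {2, 9, 12, 15, 16, 17, 22, 28}, so each is used; only Dave can be 2, hence Dave = 2.
The 7 still-open variables draw from only 7 values {9, 12, 15, 16, 17, 22, 28}, so each is used; only Kira can be 9, hence Kira = 9.
The 6 still-open variables together cover exactly {12, 15, 16, 17, 22, 28} — 6 values for 6 variables — and 22 appears only in Liam's list, so Liam = 22.
Among the 5 still-open variables, 16 fits only Grace (and all 5 values in {12, 15, 16, 17, 28} must be used), so Grace = 16.

16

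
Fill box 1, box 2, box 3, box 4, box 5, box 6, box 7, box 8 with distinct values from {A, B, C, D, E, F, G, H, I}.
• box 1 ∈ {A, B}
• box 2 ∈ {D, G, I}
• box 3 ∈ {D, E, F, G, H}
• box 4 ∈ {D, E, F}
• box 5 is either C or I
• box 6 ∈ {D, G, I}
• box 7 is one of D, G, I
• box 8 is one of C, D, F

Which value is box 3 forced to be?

box 2, box 6, box 7 between them cover only {D, G, I} — a naked triple. Remove those values from box 3, box 4, box 5, box 8.
box 5 must be C (only option left). Remove C from box 8.
box 8's domain is down to {F}, so box 8 = F. Eliminate F elsewhere: box 3, box 4.
That leaves box 4 = E. Remove E from box 3.
So box 3 = H.

H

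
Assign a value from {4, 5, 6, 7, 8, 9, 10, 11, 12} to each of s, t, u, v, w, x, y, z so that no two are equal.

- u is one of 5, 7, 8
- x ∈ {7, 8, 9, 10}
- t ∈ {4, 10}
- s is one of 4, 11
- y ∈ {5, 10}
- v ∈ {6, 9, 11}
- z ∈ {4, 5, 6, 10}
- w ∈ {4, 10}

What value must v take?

9

The 2 variables t and w are confined to {4, 10}, which locks those values in; drop them from s, x, y, z.
s's domain is down to {11}, so s = 11. Eliminate 11 elsewhere: v.
That leaves y = 5. Strike 5 from u, z.
z's domain is down to {6}, so z = 6. Remove 6 from v.
So v = 9.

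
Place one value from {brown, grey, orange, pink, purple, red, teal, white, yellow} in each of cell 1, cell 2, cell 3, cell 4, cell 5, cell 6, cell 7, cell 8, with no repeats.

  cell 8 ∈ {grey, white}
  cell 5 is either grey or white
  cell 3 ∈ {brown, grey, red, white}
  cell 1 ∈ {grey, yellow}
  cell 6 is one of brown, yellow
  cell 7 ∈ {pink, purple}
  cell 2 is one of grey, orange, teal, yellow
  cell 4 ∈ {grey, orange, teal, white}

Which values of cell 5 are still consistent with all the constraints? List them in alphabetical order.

The 2 variables cell 5 and cell 8 are confined to {grey, white}, which locks those values in; drop them from cell 1, cell 2, cell 3, cell 4.
cell 1 has just one choice, so cell 1 = yellow. So cell 2, cell 6 can't be yellow.
cell 6 has just one choice, so cell 6 = brown. So cell 3 can't be brown.
cell 3's domain is down to {red}, so cell 3 = red.
No further eliminations apply; cell 5 can still be any of grey, white.

grey, white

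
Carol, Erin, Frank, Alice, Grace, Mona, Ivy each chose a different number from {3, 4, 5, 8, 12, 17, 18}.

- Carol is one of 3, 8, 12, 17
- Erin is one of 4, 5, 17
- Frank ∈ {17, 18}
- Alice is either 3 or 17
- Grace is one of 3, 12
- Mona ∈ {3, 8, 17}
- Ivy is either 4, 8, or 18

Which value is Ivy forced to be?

4

The 7 variables draw from only 7 values {3, 4, 5, 8, 12, 17, 18}, so each is used; only Erin can be 5, hence Erin = 5.
The 6 still-open variables together cover exactly {3, 4, 8, 12, 17, 18} — 6 values for 6 variables — and 4 appears only in Ivy's list, so Ivy = 4.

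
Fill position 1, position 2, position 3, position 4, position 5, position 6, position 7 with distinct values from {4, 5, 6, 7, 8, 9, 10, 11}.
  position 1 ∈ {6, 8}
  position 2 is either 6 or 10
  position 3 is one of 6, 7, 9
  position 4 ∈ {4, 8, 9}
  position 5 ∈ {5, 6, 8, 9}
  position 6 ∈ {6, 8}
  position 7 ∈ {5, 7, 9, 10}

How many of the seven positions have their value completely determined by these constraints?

2

The 7 variables draw from only 7 values {4, 5, 6, 7, 8, 9, 10}, so each is used; only position 4 can be 4, hence position 4 = 4.
The 2 variables position 1 and position 6 are confined to {6, 8}, which locks those values in; drop them from position 2, position 3, position 5.
position 2 has just one choice, so position 2 = 10. Strike 10 from position 7.
Determined: position 2=10, position 4=4. The other positions each still have more than one consistent value. That makes 2.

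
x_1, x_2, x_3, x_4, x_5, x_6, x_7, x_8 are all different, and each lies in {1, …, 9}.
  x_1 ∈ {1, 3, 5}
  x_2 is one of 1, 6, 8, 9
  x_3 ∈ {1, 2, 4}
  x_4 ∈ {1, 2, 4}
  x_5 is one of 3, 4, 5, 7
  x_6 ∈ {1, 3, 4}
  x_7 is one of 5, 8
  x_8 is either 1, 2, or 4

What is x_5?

x_3, x_4, x_8 between them cover only {1, 2, 4} — a naked triple. Remove those values from x_1, x_2, x_5, x_6.
x_6's domain is down to {3}, so x_6 = 3. Eliminate 3 elsewhere: x_1, x_5.
x_1 must be 5 (only option left). Eliminate 5 elsewhere: x_5, x_7.
So x_5 = 7.

7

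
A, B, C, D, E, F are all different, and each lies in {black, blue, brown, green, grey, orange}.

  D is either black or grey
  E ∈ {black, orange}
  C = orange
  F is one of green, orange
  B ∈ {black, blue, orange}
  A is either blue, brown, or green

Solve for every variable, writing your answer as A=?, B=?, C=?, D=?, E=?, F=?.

C's domain is down to {orange}, so C = orange. Eliminate orange elsewhere: B, E, F.
That leaves E = black. Remove black from B, D.
F must be green (only option left). Strike green from A.
B has just one choice, so B = blue. Eliminate blue elsewhere: A.
D has just one choice, so D = grey.
A must be brown (only option left).

A=brown, B=blue, C=orange, D=grey, E=black, F=green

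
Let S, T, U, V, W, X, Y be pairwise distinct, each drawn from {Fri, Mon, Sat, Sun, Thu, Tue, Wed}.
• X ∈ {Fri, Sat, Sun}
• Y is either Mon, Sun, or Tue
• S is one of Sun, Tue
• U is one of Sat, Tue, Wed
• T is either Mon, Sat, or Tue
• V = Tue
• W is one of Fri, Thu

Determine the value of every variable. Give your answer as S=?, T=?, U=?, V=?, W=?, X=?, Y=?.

V must be Tue (only option left). So S, T, U, Y can't be Tue.
S must be Sun (only option left). Eliminate Sun elsewhere: X, Y.
Y has just one choice, so Y = Mon. Eliminate Mon elsewhere: T.
T must be Sat (only option left). Strike Sat from U, X.
That leaves U = Wed.
X's domain is down to {Fri}, so X = Fri. Remove Fri from W.
W has just one choice, so W = Thu.

S=Sun, T=Sat, U=Wed, V=Tue, W=Thu, X=Fri, Y=Mon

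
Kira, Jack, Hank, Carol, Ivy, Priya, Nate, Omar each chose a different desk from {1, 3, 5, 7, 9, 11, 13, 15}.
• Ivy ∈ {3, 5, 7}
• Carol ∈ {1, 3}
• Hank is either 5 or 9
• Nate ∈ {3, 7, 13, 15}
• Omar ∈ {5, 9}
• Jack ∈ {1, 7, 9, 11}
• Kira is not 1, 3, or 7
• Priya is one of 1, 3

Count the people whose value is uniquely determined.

2

The 2 variables Hank and Omar are confined to {5, 9}, which locks those values in; drop them from Kira, Jack, Ivy.
Carol and Priya between them cover only {1, 3} — a naked pair. Remove those values from Jack, Ivy, Nate.
Ivy must be 7 (only option left). Eliminate 7 elsewhere: Jack, Nate.
That leaves Jack = 11. So Kira can't be 11.
Determined: Jack=11, Ivy=7. The other people each still have more than one consistent value. That makes 2.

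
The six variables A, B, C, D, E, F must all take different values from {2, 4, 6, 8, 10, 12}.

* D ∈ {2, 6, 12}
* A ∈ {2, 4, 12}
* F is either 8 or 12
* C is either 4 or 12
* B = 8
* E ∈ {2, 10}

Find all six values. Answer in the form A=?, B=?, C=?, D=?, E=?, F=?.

B's domain is down to {8}, so B = 8. Remove 8 from F.
F has just one choice, so F = 12. Strike 12 from A, C, D.
C has just one choice, so C = 4. Eliminate 4 elsewhere: A.
A's domain is down to {2}, so A = 2. Eliminate 2 elsewhere: D, E.
That leaves D = 6.
E's domain is down to {10}, so E = 10.

A=2, B=8, C=4, D=6, E=10, F=12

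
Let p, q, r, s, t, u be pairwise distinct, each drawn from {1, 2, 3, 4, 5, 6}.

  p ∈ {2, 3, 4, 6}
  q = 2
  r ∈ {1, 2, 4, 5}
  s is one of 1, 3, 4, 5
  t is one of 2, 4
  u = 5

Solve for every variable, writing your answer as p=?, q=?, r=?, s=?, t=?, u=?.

p=6, q=2, r=1, s=3, t=4, u=5

q must be 2 (only option left). Remove 2 from p, r, t.
That leaves t = 4. Remove 4 from p, r, s.
u has just one choice, so u = 5. Remove 5 from r, s.
r has just one choice, so r = 1. Strike 1 from s.
That leaves s = 3. Remove 3 from p.
p's domain is down to {6}, so p = 6.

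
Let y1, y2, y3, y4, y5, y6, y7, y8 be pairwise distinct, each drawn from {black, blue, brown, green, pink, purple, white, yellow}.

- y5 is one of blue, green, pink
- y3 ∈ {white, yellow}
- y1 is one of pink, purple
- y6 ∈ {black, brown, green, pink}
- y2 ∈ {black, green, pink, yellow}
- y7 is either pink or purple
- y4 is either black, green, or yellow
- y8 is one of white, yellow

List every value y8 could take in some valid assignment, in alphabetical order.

white, yellow

The 8 variables together cover exactly {black, blue, brown, green, pink, purple, white, yellow} — 8 values for 8 variables — and blue appears only in y5's list, so y5 = blue.
The 7 still-open variables together cover exactly {black, brown, green, pink, purple, white, yellow} — 7 values for 7 variables — and brown appears only in y6's list, so y6 = brown.
The 2 variables y1 and y7 are confined to {pink, purple}, which locks those values in; drop them from y2.
The 2 variables y3 and y8 are confined to {white, yellow}, which locks those values in; drop them from y2, y4.
No further eliminations apply; y8 can still be any of white, yellow.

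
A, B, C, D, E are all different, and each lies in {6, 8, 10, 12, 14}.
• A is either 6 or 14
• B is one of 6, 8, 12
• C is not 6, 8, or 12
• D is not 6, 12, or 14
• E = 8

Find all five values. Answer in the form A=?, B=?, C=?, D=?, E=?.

A=6, B=12, C=14, D=10, E=8

E must be 8 (only option left). Eliminate 8 elsewhere: B, D.
That leaves D = 10. So C can't be 10.
That leaves C = 14. So A can't be 14.
A's domain is down to {6}, so A = 6. Strike 6 from B.
B has just one choice, so B = 12.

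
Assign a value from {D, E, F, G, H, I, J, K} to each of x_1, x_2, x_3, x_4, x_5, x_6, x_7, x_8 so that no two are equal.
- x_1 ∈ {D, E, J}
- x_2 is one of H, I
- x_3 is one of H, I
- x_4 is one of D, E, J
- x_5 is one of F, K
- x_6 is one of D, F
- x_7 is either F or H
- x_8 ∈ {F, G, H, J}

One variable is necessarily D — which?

x_6

The 8 variables draw from only 8 values {D, E, F, G, H, I, J, K}, so each is used; only x_8 can be G, hence x_8 = G.
The 7 still-open variables together cover exactly {D, E, F, H, I, J, K} — 7 values for 7 variables — and K appears only in x_5's list, so x_5 = K.
x_2 and x_3 share exactly the 2 values {H, I}; by pigeonhole those values go to them, so strike H, I from x_7.
x_7 has just one choice, so x_7 = F. Strike F from x_6.
So D goes to x_6.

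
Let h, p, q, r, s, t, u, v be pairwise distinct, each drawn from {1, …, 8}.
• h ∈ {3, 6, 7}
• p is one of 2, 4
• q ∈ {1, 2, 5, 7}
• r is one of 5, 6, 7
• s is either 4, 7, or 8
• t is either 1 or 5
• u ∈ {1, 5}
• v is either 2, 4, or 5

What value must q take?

7

Among the 8 variables, 3 fits only h (and all 8 values in {1, 2, 3, 4, 5, 6, 7, 8} must be used), so h = 3.
The 7 still-open variables together cover exactly {1, 2, 4, 5, 6, 7, 8} — 7 values for 7 variables — and 6 appears only in r's list, so r = 6.
The 6 still-open variables draw from only 6 values {1, 2, 4, 5, 7, 8}, so each is used; only s can be 8, hence s = 8.
Among the 5 still-open variables, 7 fits only q (and all 5 values in {1, 2, 4, 5, 7} must be used), so q = 7.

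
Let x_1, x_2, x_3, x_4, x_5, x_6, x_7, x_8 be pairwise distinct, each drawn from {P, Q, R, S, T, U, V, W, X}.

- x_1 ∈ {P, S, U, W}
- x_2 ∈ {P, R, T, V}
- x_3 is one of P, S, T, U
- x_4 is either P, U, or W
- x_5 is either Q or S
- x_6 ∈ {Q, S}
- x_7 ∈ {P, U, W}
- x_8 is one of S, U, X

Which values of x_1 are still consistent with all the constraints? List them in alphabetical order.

P, U, W

x_5 and x_6 between them cover only {Q, S} — a naked pair. Remove those values from x_1, x_3, x_8.
The 3 variables x_1, x_4, x_7 are confined to {P, U, W}, which locks those values in; drop them from x_2, x_3, x_8.
x_3's domain is down to {T}, so x_3 = T. Eliminate T elsewhere: x_2.
x_8 has just one choice, so x_8 = X.
No further eliminations apply; x_1 can still be any of P, U, W.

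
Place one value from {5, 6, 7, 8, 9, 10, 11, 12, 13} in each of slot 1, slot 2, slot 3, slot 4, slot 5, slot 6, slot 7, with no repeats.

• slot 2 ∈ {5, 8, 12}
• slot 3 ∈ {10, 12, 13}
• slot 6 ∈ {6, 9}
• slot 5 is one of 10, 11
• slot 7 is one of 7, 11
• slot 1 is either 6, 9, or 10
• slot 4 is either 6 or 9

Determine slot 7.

slot 4 and slot 6 share exactly the 2 values {6, 9}; by pigeonhole those values go to them, so strike 6, 9 from slot 1.
slot 1 must be 10 (only option left). Strike 10 from slot 3, slot 5.
That leaves slot 5 = 11. Eliminate 11 elsewhere: slot 7.
So slot 7 = 7.

7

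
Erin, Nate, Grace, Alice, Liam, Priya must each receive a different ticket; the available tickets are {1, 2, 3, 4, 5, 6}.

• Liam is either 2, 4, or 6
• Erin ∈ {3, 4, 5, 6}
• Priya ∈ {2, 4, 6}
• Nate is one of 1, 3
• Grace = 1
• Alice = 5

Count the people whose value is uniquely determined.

3

Grace must be 1 (only option left). Eliminate 1 elsewhere: Nate.
Alice must be 5 (only option left). So Erin can't be 5.
Nate's domain is down to {3}, so Nate = 3. Eliminate 3 elsewhere: Erin.
Determined: Nate=3, Grace=1, Alice=5. The other people each still have more than one consistent value. That makes 3.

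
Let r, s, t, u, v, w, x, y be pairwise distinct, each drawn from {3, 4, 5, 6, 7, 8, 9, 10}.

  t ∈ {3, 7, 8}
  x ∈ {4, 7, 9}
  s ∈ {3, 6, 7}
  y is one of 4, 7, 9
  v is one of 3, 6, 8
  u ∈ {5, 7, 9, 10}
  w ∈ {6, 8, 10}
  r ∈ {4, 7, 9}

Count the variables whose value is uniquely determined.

The 8 variables together cover exactly {3, 4, 5, 6, 7, 8, 9, 10} — 8 values for 8 variables — and 5 appears only in u's list, so u = 5.
The 7 still-open variables together cover exactly {3, 4, 6, 7, 8, 9, 10} — 7 values for 7 variables — and 10 appears only in w's list, so w = 10.
r, x, y between them cover only {4, 7, 9} — a naked triple. Remove those values from s, t.
Determined: u=5, w=10. The other variables each still have more than one consistent value. That makes 2.

2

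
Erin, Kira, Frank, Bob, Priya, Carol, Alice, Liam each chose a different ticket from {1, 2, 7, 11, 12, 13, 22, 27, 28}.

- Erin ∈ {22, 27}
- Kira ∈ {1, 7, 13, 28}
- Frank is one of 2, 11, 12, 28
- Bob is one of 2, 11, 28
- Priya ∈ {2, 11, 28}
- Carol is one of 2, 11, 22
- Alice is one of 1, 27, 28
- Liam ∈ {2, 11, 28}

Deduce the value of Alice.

The 3 variables Bob, Priya, Liam are confined to {2, 11, 28}, which locks those values in; drop them from Kira, Frank, Carol, Alice.
Frank has just one choice, so Frank = 12.
Carol has just one choice, so Carol = 22. Eliminate 22 elsewhere: Erin.
That leaves Erin = 27. Strike 27 from Alice.
So Alice = 1.

1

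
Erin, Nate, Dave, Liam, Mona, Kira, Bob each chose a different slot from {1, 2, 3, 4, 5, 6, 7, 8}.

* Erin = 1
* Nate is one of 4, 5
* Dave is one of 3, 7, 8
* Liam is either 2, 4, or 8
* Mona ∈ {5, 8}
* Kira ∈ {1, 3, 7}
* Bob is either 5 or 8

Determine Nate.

4

Erin has just one choice, so Erin = 1. Strike 1 from Kira.
The 6 still-open variables together cover exactly {2, 3, 4, 5, 7, 8} — 6 values for 6 variables — and 2 appears only in Liam's list, so Liam = 2.
Among the 5 still-open variables, 4 fits only Nate (and all 5 values in {3, 4, 5, 7, 8} must be used), so Nate = 4.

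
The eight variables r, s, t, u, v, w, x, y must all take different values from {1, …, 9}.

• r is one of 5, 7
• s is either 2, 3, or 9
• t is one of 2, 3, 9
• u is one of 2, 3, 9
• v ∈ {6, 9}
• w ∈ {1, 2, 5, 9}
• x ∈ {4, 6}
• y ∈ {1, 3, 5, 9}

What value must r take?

The 8 variables together cover exactly {1, 2, 3, 4, 5, 6, 7, 9} — 8 values for 8 variables — and 4 appears only in x's list, so x = 4.
The 7 still-open variables draw from only 7 values {1, 2, 3, 5, 6, 7, 9}, so each is used; only v can be 6, hence v = 6.
Among the 6 still-open variables, 7 fits only r (and all 6 values in {1, 2, 3, 5, 7, 9} must be used), so r = 7.

7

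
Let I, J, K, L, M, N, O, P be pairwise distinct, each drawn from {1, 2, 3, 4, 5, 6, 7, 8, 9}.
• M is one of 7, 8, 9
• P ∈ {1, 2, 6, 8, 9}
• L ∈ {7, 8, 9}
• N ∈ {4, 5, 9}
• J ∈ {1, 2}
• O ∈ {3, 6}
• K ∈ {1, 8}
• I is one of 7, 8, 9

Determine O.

3

I, L, M between them cover only {7, 8, 9} — a naked triple. Remove those values from K, N, P.
K's domain is down to {1}, so K = 1. So J, P can't be 1.
J must be 2 (only option left). Strike 2 from P.
P's domain is down to {6}, so P = 6. So O can't be 6.
So O = 3.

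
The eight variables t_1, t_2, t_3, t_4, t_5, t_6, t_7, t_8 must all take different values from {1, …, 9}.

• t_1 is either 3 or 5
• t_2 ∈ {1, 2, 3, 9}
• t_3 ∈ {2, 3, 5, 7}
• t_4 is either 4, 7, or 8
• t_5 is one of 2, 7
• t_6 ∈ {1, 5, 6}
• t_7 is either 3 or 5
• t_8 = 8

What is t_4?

t_8's domain is down to {8}, so t_8 = 8. Strike 8 from t_4.
t_1 and t_7 share exactly the 2 values {3, 5}; by pigeonhole those values go to them, so strike 3, 5 from t_2, t_3, t_6.
The 2 variables t_3 and t_5 are confined to {2, 7}, which locks those values in; drop them from t_2, t_4.
So t_4 = 4.

4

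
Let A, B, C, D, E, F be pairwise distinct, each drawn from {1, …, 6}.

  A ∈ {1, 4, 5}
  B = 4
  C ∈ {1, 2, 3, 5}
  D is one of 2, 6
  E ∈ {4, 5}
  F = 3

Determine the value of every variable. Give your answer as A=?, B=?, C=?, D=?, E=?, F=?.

B has just one choice, so B = 4. Eliminate 4 elsewhere: A, E.
That leaves E = 5. Strike 5 from A, C.
That leaves F = 3. Eliminate 3 elsewhere: C.
A must be 1 (only option left). So C can't be 1.
That leaves C = 2. Eliminate 2 elsewhere: D.
D has just one choice, so D = 6.

A=1, B=4, C=2, D=6, E=5, F=3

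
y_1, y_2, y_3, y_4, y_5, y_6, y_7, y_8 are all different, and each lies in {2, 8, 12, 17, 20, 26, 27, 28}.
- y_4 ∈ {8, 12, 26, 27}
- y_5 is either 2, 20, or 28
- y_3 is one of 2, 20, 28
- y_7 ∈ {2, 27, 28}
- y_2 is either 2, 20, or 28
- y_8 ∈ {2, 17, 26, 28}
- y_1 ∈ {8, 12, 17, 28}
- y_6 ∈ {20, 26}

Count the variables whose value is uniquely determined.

y_2, y_3, y_5 share exactly the 3 values {2, 20, 28}; by pigeonhole those values go to them, so strike 2, 20, 28 from y_1, y_6, y_7, y_8.
That leaves y_6 = 26. Eliminate 26 elsewhere: y_4, y_8.
That leaves y_7 = 27. So y_4 can't be 27.
That leaves y_8 = 17. Eliminate 17 elsewhere: y_1.
Determined: y_6=26, y_7=27, y_8=17. The other variables each still have more than one consistent value. That makes 3.

3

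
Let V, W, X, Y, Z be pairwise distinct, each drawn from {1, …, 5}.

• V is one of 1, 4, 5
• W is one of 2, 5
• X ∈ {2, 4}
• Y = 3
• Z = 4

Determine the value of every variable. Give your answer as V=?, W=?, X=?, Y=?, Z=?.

V=1, W=5, X=2, Y=3, Z=4

Y must be 3 (only option left).
That leaves Z = 4. Remove 4 from V, X.
That leaves X = 2. So W can't be 2.
W must be 5 (only option left). Remove 5 from V.
V must be 1 (only option left).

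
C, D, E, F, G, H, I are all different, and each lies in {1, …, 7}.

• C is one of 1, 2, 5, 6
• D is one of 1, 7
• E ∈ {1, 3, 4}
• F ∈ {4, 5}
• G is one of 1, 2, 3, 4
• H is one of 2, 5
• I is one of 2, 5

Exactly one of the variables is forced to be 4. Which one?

The 7 variables draw from only 7 values {1, 2, 3, 4, 5, 6, 7}, so each is used; only C can be 6, hence C = 6.
The 6 still-open variables together cover exactly {1, 2, 3, 4, 5, 7} — 6 values for 6 variables — and 7 appears only in D's list, so D = 7.
H and I between them cover only {2, 5} — a naked pair. Remove those values from F, G.
So 4 goes to F.

F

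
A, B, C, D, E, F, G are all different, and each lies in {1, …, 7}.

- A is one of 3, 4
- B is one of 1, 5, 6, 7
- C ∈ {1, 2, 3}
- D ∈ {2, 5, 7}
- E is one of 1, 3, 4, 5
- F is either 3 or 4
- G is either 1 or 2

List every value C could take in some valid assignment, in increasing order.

Among the 7 variables, 6 fits only B (and all 7 values in {1, 2, 3, 4, 5, 6, 7} must be used), so B = 6.
The 6 still-open variables together cover exactly {1, 2, 3, 4, 5, 7} — 6 values for 6 variables — and 7 appears only in D's list, so D = 7.
Among the 5 still-open variables, 5 fits only E (and all 5 values in {1, 2, 3, 4, 5} must be used), so E = 5.
A and F share exactly the 2 values {3, 4}; by pigeonhole those values go to them, so strike 3, 4 from C.
No further eliminations apply; C can still be any of 1, 2.

1, 2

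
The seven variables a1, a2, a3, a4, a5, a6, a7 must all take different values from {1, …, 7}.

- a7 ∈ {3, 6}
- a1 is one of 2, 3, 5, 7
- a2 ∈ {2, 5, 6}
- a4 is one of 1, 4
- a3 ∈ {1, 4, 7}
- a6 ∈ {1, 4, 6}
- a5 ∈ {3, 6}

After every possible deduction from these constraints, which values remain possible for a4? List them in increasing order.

The 2 variables a5 and a7 are confined to {3, 6}, which locks those values in; drop them from a1, a2, a6.
The 2 variables a4 and a6 are confined to {1, 4}, which locks those values in; drop them from a3.
a3's domain is down to {7}, so a3 = 7. Remove 7 from a1.
No further eliminations apply; a4 can still be any of 1, 4.

1, 4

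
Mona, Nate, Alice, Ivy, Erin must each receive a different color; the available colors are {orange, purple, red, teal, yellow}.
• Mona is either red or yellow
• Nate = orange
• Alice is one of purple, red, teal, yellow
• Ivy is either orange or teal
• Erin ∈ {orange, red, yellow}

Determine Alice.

purple

Nate must be orange (only option left). Remove orange from Ivy, Erin.
Ivy has just one choice, so Ivy = teal. So Alice can't be teal.
Among the 3 still-open variables, purple fits only Alice (and all 3 values in {purple, red, yellow} must be used), so Alice = purple.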